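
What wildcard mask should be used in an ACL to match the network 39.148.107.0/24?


Subnet mask: 255.255.255.0
Wildcard = 255.255.255.255 - subnet mask
255 - 255 = 0
255 - 255 = 0
255 - 255 = 0
255 - 0 = 255
Wildcard: 0.0.0.255


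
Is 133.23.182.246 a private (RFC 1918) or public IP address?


RFC 1918 private ranges:
  10.0.0.0/8 (10.0.0.0 - 10.255.255.255)
  172.16.0.0/12 (172.16.0.0 - 172.31.255.255)
  192.168.0.0/16 (192.168.0.0 - 192.168.255.255)
Public (not in any RFC 1918 range)


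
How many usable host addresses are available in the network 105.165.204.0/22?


Host bits = 32 - 22 = 10
Total addresses = 2^10 = 1024
Usable = total - 2 (network and broadcast)
Usable hosts: 1022


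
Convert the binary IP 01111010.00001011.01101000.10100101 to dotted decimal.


01111010 = 122
00001011 = 11
01101000 = 104
10100101 = 165
IP: 122.11.104.165


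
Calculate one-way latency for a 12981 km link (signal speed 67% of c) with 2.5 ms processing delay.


Speed = 0.67 * 3e5 km/s = 201000 km/s
Propagation delay = 12981 / 201000 = 0.0646 s = 64.5821 ms
Processing delay = 2.5 ms
Total one-way latency = 67.0821 ms


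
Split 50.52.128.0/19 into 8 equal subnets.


New prefix = 19 + 3 = 22
Each subnet has 1024 addresses
  50.52.128.0/22
  50.52.132.0/22
  50.52.136.0/22
  50.52.140.0/22
  50.52.144.0/22
  50.52.148.0/22
  50.52.152.0/22
  50.52.156.0/22
Subnets: 50.52.128.0/22, 50.52.132.0/22, 50.52.136.0/22, 50.52.140.0/22, 50.52.144.0/22, 50.52.148.0/22, 50.52.152.0/22, 50.52.156.0/22


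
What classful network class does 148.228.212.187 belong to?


First octet: 148
Binary: 10010100
10xxxxxx -> Class B (128-191)
Class B, default mask 255.255.0.0 (/16)


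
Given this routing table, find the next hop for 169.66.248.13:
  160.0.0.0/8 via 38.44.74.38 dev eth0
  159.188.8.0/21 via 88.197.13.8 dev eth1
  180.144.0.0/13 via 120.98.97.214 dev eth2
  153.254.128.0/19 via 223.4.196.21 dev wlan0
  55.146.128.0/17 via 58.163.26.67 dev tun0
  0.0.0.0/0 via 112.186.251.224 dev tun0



Longest prefix match for 169.66.248.13:
  /8 160.0.0.0: no
  /21 159.188.8.0: no
  /13 180.144.0.0: no
  /19 153.254.128.0: no
  /17 55.146.128.0: no
  /0 0.0.0.0: MATCH
Selected: next-hop 112.186.251.224 via tun0 (matched /0)


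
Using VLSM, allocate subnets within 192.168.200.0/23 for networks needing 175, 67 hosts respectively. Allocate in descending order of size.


175 hosts -> /24 (254 usable): 192.168.200.0/24
67 hosts -> /25 (126 usable): 192.168.201.0/25
Allocation: 192.168.200.0/24 (175 hosts, 254 usable); 192.168.201.0/25 (67 hosts, 126 usable)


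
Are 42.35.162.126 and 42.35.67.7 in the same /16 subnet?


Mask: 255.255.0.0
42.35.162.126 AND mask = 42.35.0.0
42.35.67.7 AND mask = 42.35.0.0
Yes, same subnet (42.35.0.0)


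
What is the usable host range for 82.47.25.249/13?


Network: 82.40.0.0
Broadcast: 82.47.255.255
First usable = network + 1
Last usable = broadcast - 1
Range: 82.40.0.1 to 82.47.255.254


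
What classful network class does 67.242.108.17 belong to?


First octet: 67
Binary: 01000011
0xxxxxxx -> Class A (1-126)
Class A, default mask 255.0.0.0 (/8)


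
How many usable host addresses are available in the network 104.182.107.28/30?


Host bits = 32 - 30 = 2
Total addresses = 2^2 = 4
Usable = total - 2 (network and broadcast)
Usable hosts: 2


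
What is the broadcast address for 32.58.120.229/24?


Network: 32.58.120.0/24
Host bits = 8
Set all host bits to 1:
Broadcast: 32.58.120.255


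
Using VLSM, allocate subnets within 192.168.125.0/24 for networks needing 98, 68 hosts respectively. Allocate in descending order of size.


98 hosts -> /25 (126 usable): 192.168.125.0/25
68 hosts -> /25 (126 usable): 192.168.125.128/25
Allocation: 192.168.125.0/25 (98 hosts, 126 usable); 192.168.125.128/25 (68 hosts, 126 usable)


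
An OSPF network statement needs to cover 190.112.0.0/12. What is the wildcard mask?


Subnet mask: 255.240.0.0
Wildcard = 255.255.255.255 - subnet mask
255 - 255 = 0
255 - 240 = 15
255 - 0 = 255
255 - 0 = 255
Wildcard: 0.15.255.255


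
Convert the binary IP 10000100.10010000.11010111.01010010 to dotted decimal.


10000100 = 132
10010000 = 144
11010111 = 215
01010010 = 82
IP: 132.144.215.82


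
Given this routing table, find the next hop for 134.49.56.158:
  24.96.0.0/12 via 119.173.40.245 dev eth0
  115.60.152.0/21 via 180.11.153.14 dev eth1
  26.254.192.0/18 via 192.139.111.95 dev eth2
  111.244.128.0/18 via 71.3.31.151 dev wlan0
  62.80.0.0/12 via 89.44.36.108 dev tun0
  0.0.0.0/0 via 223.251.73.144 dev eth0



Longest prefix match for 134.49.56.158:
  /12 24.96.0.0: no
  /21 115.60.152.0: no
  /18 26.254.192.0: no
  /18 111.244.128.0: no
  /12 62.80.0.0: no
  /0 0.0.0.0: MATCH
Selected: next-hop 223.251.73.144 via eth0 (matched /0)


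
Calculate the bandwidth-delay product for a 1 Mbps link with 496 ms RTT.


BDP = bandwidth * RTT
= 1 Mbps * 496 ms
= 1 * 1e6 * 496 / 1000 bits
= 496000 bits
= 62000 bytes
= 60.5469 KB
BDP = 496000 bits (62000 bytes)


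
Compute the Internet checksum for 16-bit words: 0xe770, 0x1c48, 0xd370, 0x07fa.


Sum all words (with carry folding):
+ 0xe770 = 0xe770
+ 0x1c48 = 0x03b9
+ 0xd370 = 0xd729
+ 0x07fa = 0xdf23
One's complement: ~0xdf23
Checksum = 0x20dc


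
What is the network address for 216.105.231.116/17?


IP:   11011000.01101001.11100111.01110100
Mask: 11111111.11111111.10000000.00000000
AND operation:
Net:  11011000.01101001.10000000.00000000
Network: 216.105.128.0/17


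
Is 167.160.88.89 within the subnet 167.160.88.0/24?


Subnet network: 167.160.88.0
Test IP AND mask: 167.160.88.0
Yes, 167.160.88.89 is in 167.160.88.0/24


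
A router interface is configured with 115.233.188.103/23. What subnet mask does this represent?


/23 means 23 network bits, 9 host bits
Binary: 11111111111111111111111000000000
Mask: 255.255.254.0


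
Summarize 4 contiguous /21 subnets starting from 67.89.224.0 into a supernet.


Original prefix: /21
Number of subnets: 4 = 2^2
New prefix = 21 - 2 = 19
Supernet: 67.89.224.0/19


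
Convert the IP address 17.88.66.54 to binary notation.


17 = 00010001
88 = 01011000
66 = 01000010
54 = 00110110
Binary: 00010001.01011000.01000010.00110110


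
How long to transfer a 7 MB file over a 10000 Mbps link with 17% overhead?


Effective throughput = 10000 * (1 - 17/100) = 8300 Mbps
File size in Mb = 7 * 8 = 56 Mb
Time = 56 / 8300
Time = 0.0067 seconds


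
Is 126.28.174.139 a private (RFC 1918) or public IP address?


RFC 1918 private ranges:
  10.0.0.0/8 (10.0.0.0 - 10.255.255.255)
  172.16.0.0/12 (172.16.0.0 - 172.31.255.255)
  192.168.0.0/16 (192.168.0.0 - 192.168.255.255)
Public (not in any RFC 1918 range)


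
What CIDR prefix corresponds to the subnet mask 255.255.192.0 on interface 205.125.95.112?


Binary: 11111111.11111111.11000000.00000000
Count leading 1s
Prefix: /18


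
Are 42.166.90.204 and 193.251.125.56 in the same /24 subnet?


Mask: 255.255.255.0
42.166.90.204 AND mask = 42.166.90.0
193.251.125.56 AND mask = 193.251.125.0
No, different subnets (42.166.90.0 vs 193.251.125.0)


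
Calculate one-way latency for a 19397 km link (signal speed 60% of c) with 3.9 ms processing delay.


Speed = 0.6 * 3e5 km/s = 180000 km/s
Propagation delay = 19397 / 180000 = 0.1078 s = 107.7611 ms
Processing delay = 3.9 ms
Total one-way latency = 111.6611 ms


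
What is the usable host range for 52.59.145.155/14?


Network: 52.56.0.0
Broadcast: 52.59.255.255
First usable = network + 1
Last usable = broadcast - 1
Range: 52.56.0.1 to 52.59.255.254


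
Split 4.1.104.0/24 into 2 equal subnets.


New prefix = 24 + 1 = 25
Each subnet has 128 addresses
  4.1.104.0/25
  4.1.104.128/25
Subnets: 4.1.104.0/25, 4.1.104.128/25


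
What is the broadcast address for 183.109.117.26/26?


Network: 183.109.117.0/26
Host bits = 6
Set all host bits to 1:
Broadcast: 183.109.117.63


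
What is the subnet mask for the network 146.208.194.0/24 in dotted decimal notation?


/24 means 24 network bits, 8 host bits
Binary: 11111111111111111111111100000000
Mask: 255.255.255.0


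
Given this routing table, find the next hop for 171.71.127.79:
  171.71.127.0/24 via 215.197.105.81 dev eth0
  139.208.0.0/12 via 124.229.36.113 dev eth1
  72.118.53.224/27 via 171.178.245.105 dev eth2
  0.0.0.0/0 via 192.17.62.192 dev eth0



Longest prefix match for 171.71.127.79:
  /24 171.71.127.0: MATCH
  /12 139.208.0.0: no
  /27 72.118.53.224: no
  /0 0.0.0.0: MATCH
Selected: next-hop 215.197.105.81 via eth0 (matched /24)


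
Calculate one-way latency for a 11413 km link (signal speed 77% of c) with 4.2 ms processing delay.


Speed = 0.77 * 3e5 km/s = 231000 km/s
Propagation delay = 11413 / 231000 = 0.0494 s = 49.4069 ms
Processing delay = 4.2 ms
Total one-way latency = 53.6069 ms


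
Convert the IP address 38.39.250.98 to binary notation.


38 = 00100110
39 = 00100111
250 = 11111010
98 = 01100010
Binary: 00100110.00100111.11111010.01100010


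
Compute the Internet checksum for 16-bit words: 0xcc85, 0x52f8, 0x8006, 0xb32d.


Sum all words (with carry folding):
+ 0xcc85 = 0xcc85
+ 0x52f8 = 0x1f7e
+ 0x8006 = 0x9f84
+ 0xb32d = 0x52b2
One's complement: ~0x52b2
Checksum = 0xad4d


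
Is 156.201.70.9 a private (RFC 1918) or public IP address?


RFC 1918 private ranges:
  10.0.0.0/8 (10.0.0.0 - 10.255.255.255)
  172.16.0.0/12 (172.16.0.0 - 172.31.255.255)
  192.168.0.0/16 (192.168.0.0 - 192.168.255.255)
Public (not in any RFC 1918 range)


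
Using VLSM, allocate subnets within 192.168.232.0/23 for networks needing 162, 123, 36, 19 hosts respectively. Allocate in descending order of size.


162 hosts -> /24 (254 usable): 192.168.232.0/24
123 hosts -> /25 (126 usable): 192.168.233.0/25
36 hosts -> /26 (62 usable): 192.168.233.128/26
19 hosts -> /27 (30 usable): 192.168.233.192/27
Allocation: 192.168.232.0/24 (162 hosts, 254 usable); 192.168.233.0/25 (123 hosts, 126 usable); 192.168.233.128/26 (36 hosts, 62 usable); 192.168.233.192/27 (19 hosts, 30 usable)


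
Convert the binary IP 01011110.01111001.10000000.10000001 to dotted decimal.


01011110 = 94
01111001 = 121
10000000 = 128
10000001 = 129
IP: 94.121.128.129


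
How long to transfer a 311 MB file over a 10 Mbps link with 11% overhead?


Effective throughput = 10 * (1 - 11/100) = 8.9 Mbps
File size in Mb = 311 * 8 = 2488 Mb
Time = 2488 / 8.9
Time = 279.5506 seconds


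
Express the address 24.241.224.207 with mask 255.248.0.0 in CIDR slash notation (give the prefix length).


Binary: 11111111.11111000.00000000.00000000
Count leading 1s
Prefix: /13


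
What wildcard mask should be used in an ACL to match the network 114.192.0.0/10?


Subnet mask: 255.192.0.0
Wildcard = 255.255.255.255 - subnet mask
255 - 255 = 0
255 - 192 = 63
255 - 0 = 255
255 - 0 = 255
Wildcard: 0.63.255.255


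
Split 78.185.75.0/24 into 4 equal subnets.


New prefix = 24 + 2 = 26
Each subnet has 64 addresses
  78.185.75.0/26
  78.185.75.64/26
  78.185.75.128/26
  78.185.75.192/26
Subnets: 78.185.75.0/26, 78.185.75.64/26, 78.185.75.128/26, 78.185.75.192/26


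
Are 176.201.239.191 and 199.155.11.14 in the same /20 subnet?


Mask: 255.255.240.0
176.201.239.191 AND mask = 176.201.224.0
199.155.11.14 AND mask = 199.155.0.0
No, different subnets (176.201.224.0 vs 199.155.0.0)


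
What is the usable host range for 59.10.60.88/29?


Network: 59.10.60.88
Broadcast: 59.10.60.95
First usable = network + 1
Last usable = broadcast - 1
Range: 59.10.60.89 to 59.10.60.94


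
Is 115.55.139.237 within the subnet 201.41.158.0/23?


Subnet network: 201.41.158.0
Test IP AND mask: 115.55.138.0
No, 115.55.139.237 is not in 201.41.158.0/23


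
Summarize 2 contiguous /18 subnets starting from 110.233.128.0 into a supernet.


Original prefix: /18
Number of subnets: 2 = 2^1
New prefix = 18 - 1 = 17
Supernet: 110.233.128.0/17


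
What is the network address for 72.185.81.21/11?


IP:   01001000.10111001.01010001.00010101
Mask: 11111111.11100000.00000000.00000000
AND operation:
Net:  01001000.10100000.00000000.00000000
Network: 72.160.0.0/11


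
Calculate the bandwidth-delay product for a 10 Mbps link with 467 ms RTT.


BDP = bandwidth * RTT
= 10 Mbps * 467 ms
= 10 * 1e6 * 467 / 1000 bits
= 4670000 bits
= 583750 bytes
= 570.0684 KB
BDP = 4670000 bits (583750 bytes)


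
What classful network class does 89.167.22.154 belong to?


First octet: 89
Binary: 01011001
0xxxxxxx -> Class A (1-126)
Class A, default mask 255.0.0.0 (/8)


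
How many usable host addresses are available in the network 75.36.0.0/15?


Host bits = 32 - 15 = 17
Total addresses = 2^17 = 131072
Usable = total - 2 (network and broadcast)
Usable hosts: 131070


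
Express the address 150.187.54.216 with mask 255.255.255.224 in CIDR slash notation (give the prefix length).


Binary: 11111111.11111111.11111111.11100000
Count leading 1s
Prefix: /27


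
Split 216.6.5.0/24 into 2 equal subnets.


New prefix = 24 + 1 = 25
Each subnet has 128 addresses
  216.6.5.0/25
  216.6.5.128/25
Subnets: 216.6.5.0/25, 216.6.5.128/25


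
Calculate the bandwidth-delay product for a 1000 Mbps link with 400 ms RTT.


BDP = bandwidth * RTT
= 1000 Mbps * 400 ms
= 1000 * 1e6 * 400 / 1000 bits
= 400000000 bits
= 50000000 bytes
= 48828.125 KB
BDP = 400000000 bits (50000000 bytes)


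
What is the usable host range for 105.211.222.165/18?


Network: 105.211.192.0
Broadcast: 105.211.255.255
First usable = network + 1
Last usable = broadcast - 1
Range: 105.211.192.1 to 105.211.255.254


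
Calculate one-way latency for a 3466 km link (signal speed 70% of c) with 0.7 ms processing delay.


Speed = 0.7 * 3e5 km/s = 210000 km/s
Propagation delay = 3466 / 210000 = 0.0165 s = 16.5048 ms
Processing delay = 0.7 ms
Total one-way latency = 17.2048 ms


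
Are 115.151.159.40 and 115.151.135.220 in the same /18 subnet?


Mask: 255.255.192.0
115.151.159.40 AND mask = 115.151.128.0
115.151.135.220 AND mask = 115.151.128.0
Yes, same subnet (115.151.128.0)


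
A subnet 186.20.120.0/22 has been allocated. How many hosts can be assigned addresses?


Host bits = 32 - 22 = 10
Total addresses = 2^10 = 1024
Usable = total - 2 (network and broadcast)
Usable hosts: 1022


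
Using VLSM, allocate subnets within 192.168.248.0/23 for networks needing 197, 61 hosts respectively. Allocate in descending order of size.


197 hosts -> /24 (254 usable): 192.168.248.0/24
61 hosts -> /26 (62 usable): 192.168.249.0/26
Allocation: 192.168.248.0/24 (197 hosts, 254 usable); 192.168.249.0/26 (61 hosts, 62 usable)


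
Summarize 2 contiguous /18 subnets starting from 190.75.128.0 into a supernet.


Original prefix: /18
Number of subnets: 2 = 2^1
New prefix = 18 - 1 = 17
Supernet: 190.75.128.0/17


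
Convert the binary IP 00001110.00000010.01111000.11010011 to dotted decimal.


00001110 = 14
00000010 = 2
01111000 = 120
11010011 = 211
IP: 14.2.120.211


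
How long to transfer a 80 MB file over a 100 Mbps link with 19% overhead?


Effective throughput = 100 * (1 - 19/100) = 81 Mbps
File size in Mb = 80 * 8 = 640 Mb
Time = 640 / 81
Time = 7.9012 seconds


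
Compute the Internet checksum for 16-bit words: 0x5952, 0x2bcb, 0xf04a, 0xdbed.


Sum all words (with carry folding):
+ 0x5952 = 0x5952
+ 0x2bcb = 0x851d
+ 0xf04a = 0x7568
+ 0xdbed = 0x5156
One's complement: ~0x5156
Checksum = 0xaea9


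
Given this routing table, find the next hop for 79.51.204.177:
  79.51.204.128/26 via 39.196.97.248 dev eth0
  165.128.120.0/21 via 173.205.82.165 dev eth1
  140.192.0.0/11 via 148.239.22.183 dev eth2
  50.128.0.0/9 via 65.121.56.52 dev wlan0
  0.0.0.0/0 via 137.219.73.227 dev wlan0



Longest prefix match for 79.51.204.177:
  /26 79.51.204.128: MATCH
  /21 165.128.120.0: no
  /11 140.192.0.0: no
  /9 50.128.0.0: no
  /0 0.0.0.0: MATCH
Selected: next-hop 39.196.97.248 via eth0 (matched /26)


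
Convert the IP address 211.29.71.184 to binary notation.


211 = 11010011
29 = 00011101
71 = 01000111
184 = 10111000
Binary: 11010011.00011101.01000111.10111000


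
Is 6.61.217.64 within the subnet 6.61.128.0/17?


Subnet network: 6.61.128.0
Test IP AND mask: 6.61.128.0
Yes, 6.61.217.64 is in 6.61.128.0/17


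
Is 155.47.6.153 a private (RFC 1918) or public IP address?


RFC 1918 private ranges:
  10.0.0.0/8 (10.0.0.0 - 10.255.255.255)
  172.16.0.0/12 (172.16.0.0 - 172.31.255.255)
  192.168.0.0/16 (192.168.0.0 - 192.168.255.255)
Public (not in any RFC 1918 range)


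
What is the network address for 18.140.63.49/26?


IP:   00010010.10001100.00111111.00110001
Mask: 11111111.11111111.11111111.11000000
AND operation:
Net:  00010010.10001100.00111111.00000000
Network: 18.140.63.0/26


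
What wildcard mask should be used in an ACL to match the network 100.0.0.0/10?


Subnet mask: 255.192.0.0
Wildcard = 255.255.255.255 - subnet mask
255 - 255 = 0
255 - 192 = 63
255 - 0 = 255
255 - 0 = 255
Wildcard: 0.63.255.255


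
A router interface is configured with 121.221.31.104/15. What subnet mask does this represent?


/15 means 15 network bits, 17 host bits
Binary: 11111111111111100000000000000000
Mask: 255.254.0.0


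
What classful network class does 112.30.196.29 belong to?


First octet: 112
Binary: 01110000
0xxxxxxx -> Class A (1-126)
Class A, default mask 255.0.0.0 (/8)


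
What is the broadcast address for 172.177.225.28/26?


Network: 172.177.225.0/26
Host bits = 6
Set all host bits to 1:
Broadcast: 172.177.225.63


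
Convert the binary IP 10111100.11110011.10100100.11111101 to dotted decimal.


10111100 = 188
11110011 = 243
10100100 = 164
11111101 = 253
IP: 188.243.164.253


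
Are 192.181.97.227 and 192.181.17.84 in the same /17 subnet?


Mask: 255.255.128.0
192.181.97.227 AND mask = 192.181.0.0
192.181.17.84 AND mask = 192.181.0.0
Yes, same subnet (192.181.0.0)


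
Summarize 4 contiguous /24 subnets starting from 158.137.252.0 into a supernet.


Original prefix: /24
Number of subnets: 4 = 2^2
New prefix = 24 - 2 = 22
Supernet: 158.137.252.0/22


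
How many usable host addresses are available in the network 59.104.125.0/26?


Host bits = 32 - 26 = 6
Total addresses = 2^6 = 64
Usable = total - 2 (network and broadcast)
Usable hosts: 62


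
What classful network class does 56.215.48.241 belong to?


First octet: 56
Binary: 00111000
0xxxxxxx -> Class A (1-126)
Class A, default mask 255.0.0.0 (/8)


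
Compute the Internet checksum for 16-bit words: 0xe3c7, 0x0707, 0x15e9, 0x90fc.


Sum all words (with carry folding):
+ 0xe3c7 = 0xe3c7
+ 0x0707 = 0xeace
+ 0x15e9 = 0x00b8
+ 0x90fc = 0x91b4
One's complement: ~0x91b4
Checksum = 0x6e4b


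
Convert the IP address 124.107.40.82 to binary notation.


124 = 01111100
107 = 01101011
40 = 00101000
82 = 01010010
Binary: 01111100.01101011.00101000.01010010


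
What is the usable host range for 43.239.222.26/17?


Network: 43.239.128.0
Broadcast: 43.239.255.255
First usable = network + 1
Last usable = broadcast - 1
Range: 43.239.128.1 to 43.239.255.254


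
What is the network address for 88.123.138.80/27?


IP:   01011000.01111011.10001010.01010000
Mask: 11111111.11111111.11111111.11100000
AND operation:
Net:  01011000.01111011.10001010.01000000
Network: 88.123.138.64/27


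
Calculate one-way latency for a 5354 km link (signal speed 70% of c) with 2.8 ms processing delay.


Speed = 0.7 * 3e5 km/s = 210000 km/s
Propagation delay = 5354 / 210000 = 0.0255 s = 25.4952 ms
Processing delay = 2.8 ms
Total one-way latency = 28.2952 ms


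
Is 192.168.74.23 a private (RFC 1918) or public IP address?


RFC 1918 private ranges:
  10.0.0.0/8 (10.0.0.0 - 10.255.255.255)
  172.16.0.0/12 (172.16.0.0 - 172.31.255.255)
  192.168.0.0/16 (192.168.0.0 - 192.168.255.255)
Private (in 192.168.0.0/16)


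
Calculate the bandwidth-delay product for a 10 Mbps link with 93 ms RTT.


BDP = bandwidth * RTT
= 10 Mbps * 93 ms
= 10 * 1e6 * 93 / 1000 bits
= 930000 bits
= 116250 bytes
= 113.5254 KB
BDP = 930000 bits (116250 bytes)


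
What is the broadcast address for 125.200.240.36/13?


Network: 125.200.0.0/13
Host bits = 19
Set all host bits to 1:
Broadcast: 125.207.255.255


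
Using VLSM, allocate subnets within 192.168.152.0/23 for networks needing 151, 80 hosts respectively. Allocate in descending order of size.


151 hosts -> /24 (254 usable): 192.168.152.0/24
80 hosts -> /25 (126 usable): 192.168.153.0/25
Allocation: 192.168.152.0/24 (151 hosts, 254 usable); 192.168.153.0/25 (80 hosts, 126 usable)


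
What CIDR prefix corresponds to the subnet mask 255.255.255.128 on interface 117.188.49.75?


Binary: 11111111.11111111.11111111.10000000
Count leading 1s
Prefix: /25


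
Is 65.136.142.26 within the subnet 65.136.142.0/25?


Subnet network: 65.136.142.0
Test IP AND mask: 65.136.142.0
Yes, 65.136.142.26 is in 65.136.142.0/25


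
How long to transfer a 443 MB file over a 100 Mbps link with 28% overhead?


Effective throughput = 100 * (1 - 28/100) = 72 Mbps
File size in Mb = 443 * 8 = 3544 Mb
Time = 3544 / 72
Time = 49.2222 seconds


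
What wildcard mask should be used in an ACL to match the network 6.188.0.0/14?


Subnet mask: 255.252.0.0
Wildcard = 255.255.255.255 - subnet mask
255 - 255 = 0
255 - 252 = 3
255 - 0 = 255
255 - 0 = 255
Wildcard: 0.3.255.255


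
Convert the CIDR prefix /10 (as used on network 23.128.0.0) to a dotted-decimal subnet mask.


/10 means 10 network bits, 22 host bits
Binary: 11111111110000000000000000000000
Mask: 255.192.0.0


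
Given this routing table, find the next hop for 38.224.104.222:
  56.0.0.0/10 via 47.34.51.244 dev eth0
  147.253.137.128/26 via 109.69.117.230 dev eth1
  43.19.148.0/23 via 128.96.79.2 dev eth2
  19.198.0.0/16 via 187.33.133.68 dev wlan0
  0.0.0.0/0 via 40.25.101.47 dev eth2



Longest prefix match for 38.224.104.222:
  /10 56.0.0.0: no
  /26 147.253.137.128: no
  /23 43.19.148.0: no
  /16 19.198.0.0: no
  /0 0.0.0.0: MATCH
Selected: next-hop 40.25.101.47 via eth2 (matched /0)


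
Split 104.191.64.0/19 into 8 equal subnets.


New prefix = 19 + 3 = 22
Each subnet has 1024 addresses
  104.191.64.0/22
  104.191.68.0/22
  104.191.72.0/22
  104.191.76.0/22
  104.191.80.0/22
  104.191.84.0/22
  104.191.88.0/22
  104.191.92.0/22
Subnets: 104.191.64.0/22, 104.191.68.0/22, 104.191.72.0/22, 104.191.76.0/22, 104.191.80.0/22, 104.191.84.0/22, 104.191.88.0/22, 104.191.92.0/22


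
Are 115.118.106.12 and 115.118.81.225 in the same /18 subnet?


Mask: 255.255.192.0
115.118.106.12 AND mask = 115.118.64.0
115.118.81.225 AND mask = 115.118.64.0
Yes, same subnet (115.118.64.0)


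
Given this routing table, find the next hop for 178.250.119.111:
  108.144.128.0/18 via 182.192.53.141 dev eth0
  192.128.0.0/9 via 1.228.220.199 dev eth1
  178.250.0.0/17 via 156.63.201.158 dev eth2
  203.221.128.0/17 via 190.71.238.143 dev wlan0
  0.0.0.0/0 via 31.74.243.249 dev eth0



Longest prefix match for 178.250.119.111:
  /18 108.144.128.0: no
  /9 192.128.0.0: no
  /17 178.250.0.0: MATCH
  /17 203.221.128.0: no
  /0 0.0.0.0: MATCH
Selected: next-hop 156.63.201.158 via eth2 (matched /17)


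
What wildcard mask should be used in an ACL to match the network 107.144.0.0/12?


Subnet mask: 255.240.0.0
Wildcard = 255.255.255.255 - subnet mask
255 - 255 = 0
255 - 240 = 15
255 - 0 = 255
255 - 0 = 255
Wildcard: 0.15.255.255


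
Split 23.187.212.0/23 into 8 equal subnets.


New prefix = 23 + 3 = 26
Each subnet has 64 addresses
  23.187.212.0/26
  23.187.212.64/26
  23.187.212.128/26
  23.187.212.192/26
  23.187.213.0/26
  23.187.213.64/26
  23.187.213.128/26
  23.187.213.192/26
Subnets: 23.187.212.0/26, 23.187.212.64/26, 23.187.212.128/26, 23.187.212.192/26, 23.187.213.0/26, 23.187.213.64/26, 23.187.213.128/26, 23.187.213.192/26


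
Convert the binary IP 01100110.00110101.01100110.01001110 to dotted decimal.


01100110 = 102
00110101 = 53
01100110 = 102
01001110 = 78
IP: 102.53.102.78


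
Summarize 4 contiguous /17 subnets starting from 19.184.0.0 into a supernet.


Original prefix: /17
Number of subnets: 4 = 2^2
New prefix = 17 - 2 = 15
Supernet: 19.184.0.0/15


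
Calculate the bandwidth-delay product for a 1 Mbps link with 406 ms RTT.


BDP = bandwidth * RTT
= 1 Mbps * 406 ms
= 1 * 1e6 * 406 / 1000 bits
= 406000 bits
= 50750 bytes
= 49.5605 KB
BDP = 406000 bits (50750 bytes)


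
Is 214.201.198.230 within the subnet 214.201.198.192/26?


Subnet network: 214.201.198.192
Test IP AND mask: 214.201.198.192
Yes, 214.201.198.230 is in 214.201.198.192/26


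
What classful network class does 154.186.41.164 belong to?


First octet: 154
Binary: 10011010
10xxxxxx -> Class B (128-191)
Class B, default mask 255.255.0.0 (/16)


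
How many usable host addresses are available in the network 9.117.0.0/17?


Host bits = 32 - 17 = 15
Total addresses = 2^15 = 32768
Usable = total - 2 (network and broadcast)
Usable hosts: 32766


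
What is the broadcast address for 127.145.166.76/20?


Network: 127.145.160.0/20
Host bits = 12
Set all host bits to 1:
Broadcast: 127.145.175.255


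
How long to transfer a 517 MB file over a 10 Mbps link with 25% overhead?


Effective throughput = 10 * (1 - 25/100) = 7.5 Mbps
File size in Mb = 517 * 8 = 4136 Mb
Time = 4136 / 7.5
Time = 551.4667 seconds


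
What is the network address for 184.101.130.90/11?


IP:   10111000.01100101.10000010.01011010
Mask: 11111111.11100000.00000000.00000000
AND operation:
Net:  10111000.01100000.00000000.00000000
Network: 184.96.0.0/11


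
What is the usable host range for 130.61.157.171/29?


Network: 130.61.157.168
Broadcast: 130.61.157.175
First usable = network + 1
Last usable = broadcast - 1
Range: 130.61.157.169 to 130.61.157.174


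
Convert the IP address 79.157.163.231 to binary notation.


79 = 01001111
157 = 10011101
163 = 10100011
231 = 11100111
Binary: 01001111.10011101.10100011.11100111


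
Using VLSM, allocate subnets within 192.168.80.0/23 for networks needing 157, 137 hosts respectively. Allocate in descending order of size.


157 hosts -> /24 (254 usable): 192.168.80.0/24
137 hosts -> /24 (254 usable): 192.168.81.0/24
Allocation: 192.168.80.0/24 (157 hosts, 254 usable); 192.168.81.0/24 (137 hosts, 254 usable)


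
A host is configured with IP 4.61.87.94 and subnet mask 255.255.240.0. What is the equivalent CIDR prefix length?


Binary: 11111111.11111111.11110000.00000000
Count leading 1s
Prefix: /20


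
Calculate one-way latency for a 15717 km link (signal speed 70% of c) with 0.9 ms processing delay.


Speed = 0.7 * 3e5 km/s = 210000 km/s
Propagation delay = 15717 / 210000 = 0.0748 s = 74.8429 ms
Processing delay = 0.9 ms
Total one-way latency = 75.7429 ms


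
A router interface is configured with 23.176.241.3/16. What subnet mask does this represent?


/16 means 16 network bits, 16 host bits
Binary: 11111111111111110000000000000000
Mask: 255.255.0.0


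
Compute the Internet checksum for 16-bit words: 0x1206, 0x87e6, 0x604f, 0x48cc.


Sum all words (with carry folding):
+ 0x1206 = 0x1206
+ 0x87e6 = 0x99ec
+ 0x604f = 0xfa3b
+ 0x48cc = 0x4308
One's complement: ~0x4308
Checksum = 0xbcf7


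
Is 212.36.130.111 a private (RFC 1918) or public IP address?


RFC 1918 private ranges:
  10.0.0.0/8 (10.0.0.0 - 10.255.255.255)
  172.16.0.0/12 (172.16.0.0 - 172.31.255.255)
  192.168.0.0/16 (192.168.0.0 - 192.168.255.255)
Public (not in any RFC 1918 range)


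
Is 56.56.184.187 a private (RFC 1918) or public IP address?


RFC 1918 private ranges:
  10.0.0.0/8 (10.0.0.0 - 10.255.255.255)
  172.16.0.0/12 (172.16.0.0 - 172.31.255.255)
  192.168.0.0/16 (192.168.0.0 - 192.168.255.255)
Public (not in any RFC 1918 range)


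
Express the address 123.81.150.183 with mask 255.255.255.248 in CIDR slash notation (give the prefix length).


Binary: 11111111.11111111.11111111.11111000
Count leading 1s
Prefix: /29


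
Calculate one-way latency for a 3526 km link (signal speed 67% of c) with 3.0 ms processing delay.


Speed = 0.67 * 3e5 km/s = 201000 km/s
Propagation delay = 3526 / 201000 = 0.0175 s = 17.5423 ms
Processing delay = 3.0 ms
Total one-way latency = 20.5423 ms


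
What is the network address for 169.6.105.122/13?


IP:   10101001.00000110.01101001.01111010
Mask: 11111111.11111000.00000000.00000000
AND operation:
Net:  10101001.00000000.00000000.00000000
Network: 169.0.0.0/13


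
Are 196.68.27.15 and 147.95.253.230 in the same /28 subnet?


Mask: 255.255.255.240
196.68.27.15 AND mask = 196.68.27.0
147.95.253.230 AND mask = 147.95.253.224
No, different subnets (196.68.27.0 vs 147.95.253.224)


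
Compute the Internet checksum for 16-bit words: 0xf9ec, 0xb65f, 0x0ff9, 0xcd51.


Sum all words (with carry folding):
+ 0xf9ec = 0xf9ec
+ 0xb65f = 0xb04c
+ 0x0ff9 = 0xc045
+ 0xcd51 = 0x8d97
One's complement: ~0x8d97
Checksum = 0x7268


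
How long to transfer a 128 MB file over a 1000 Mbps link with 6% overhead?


Effective throughput = 1000 * (1 - 6/100) = 940 Mbps
File size in Mb = 128 * 8 = 1024 Mb
Time = 1024 / 940
Time = 1.0894 seconds


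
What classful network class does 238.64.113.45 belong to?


First octet: 238
Binary: 11101110
1110xxxx -> Class D (224-239)
Class D (multicast), default mask N/A


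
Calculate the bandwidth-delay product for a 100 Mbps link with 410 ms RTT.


BDP = bandwidth * RTT
= 100 Mbps * 410 ms
= 100 * 1e6 * 410 / 1000 bits
= 41000000 bits
= 5125000 bytes
= 5004.8828 KB
BDP = 41000000 bits (5125000 bytes)


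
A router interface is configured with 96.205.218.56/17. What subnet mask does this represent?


/17 means 17 network bits, 15 host bits
Binary: 11111111111111111000000000000000
Mask: 255.255.128.0


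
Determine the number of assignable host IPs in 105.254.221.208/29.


Host bits = 32 - 29 = 3
Total addresses = 2^3 = 8
Usable = total - 2 (network and broadcast)
Usable hosts: 6


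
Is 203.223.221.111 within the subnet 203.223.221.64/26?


Subnet network: 203.223.221.64
Test IP AND mask: 203.223.221.64
Yes, 203.223.221.111 is in 203.223.221.64/26


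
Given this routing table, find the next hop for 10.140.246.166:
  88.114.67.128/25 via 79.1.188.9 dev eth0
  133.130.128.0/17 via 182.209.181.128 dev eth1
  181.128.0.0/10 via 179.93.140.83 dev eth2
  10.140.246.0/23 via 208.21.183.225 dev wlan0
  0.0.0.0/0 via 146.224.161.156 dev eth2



Longest prefix match for 10.140.246.166:
  /25 88.114.67.128: no
  /17 133.130.128.0: no
  /10 181.128.0.0: no
  /23 10.140.246.0: MATCH
  /0 0.0.0.0: MATCH
Selected: next-hop 208.21.183.225 via wlan0 (matched /23)


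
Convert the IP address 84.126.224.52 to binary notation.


84 = 01010100
126 = 01111110
224 = 11100000
52 = 00110100
Binary: 01010100.01111110.11100000.00110100


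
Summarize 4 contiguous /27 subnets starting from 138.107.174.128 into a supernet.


Original prefix: /27
Number of subnets: 4 = 2^2
New prefix = 27 - 2 = 25
Supernet: 138.107.174.128/25


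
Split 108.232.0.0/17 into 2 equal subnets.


New prefix = 17 + 1 = 18
Each subnet has 16384 addresses
  108.232.0.0/18
  108.232.64.0/18
Subnets: 108.232.0.0/18, 108.232.64.0/18


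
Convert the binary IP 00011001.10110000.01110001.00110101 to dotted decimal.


00011001 = 25
10110000 = 176
01110001 = 113
00110101 = 53
IP: 25.176.113.53


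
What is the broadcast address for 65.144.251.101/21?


Network: 65.144.248.0/21
Host bits = 11
Set all host bits to 1:
Broadcast: 65.144.255.255


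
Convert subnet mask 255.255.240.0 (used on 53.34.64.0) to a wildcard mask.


Subnet mask: 255.255.240.0
Wildcard = 255.255.255.255 - subnet mask
255 - 255 = 0
255 - 255 = 0
255 - 240 = 15
255 - 0 = 255
Wildcard: 0.0.15.255


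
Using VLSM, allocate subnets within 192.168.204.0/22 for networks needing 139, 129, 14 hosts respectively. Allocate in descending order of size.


139 hosts -> /24 (254 usable): 192.168.204.0/24
129 hosts -> /24 (254 usable): 192.168.205.0/24
14 hosts -> /28 (14 usable): 192.168.206.0/28
Allocation: 192.168.204.0/24 (139 hosts, 254 usable); 192.168.205.0/24 (129 hosts, 254 usable); 192.168.206.0/28 (14 hosts, 14 usable)


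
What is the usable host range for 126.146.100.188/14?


Network: 126.144.0.0
Broadcast: 126.147.255.255
First usable = network + 1
Last usable = broadcast - 1
Range: 126.144.0.1 to 126.147.255.254


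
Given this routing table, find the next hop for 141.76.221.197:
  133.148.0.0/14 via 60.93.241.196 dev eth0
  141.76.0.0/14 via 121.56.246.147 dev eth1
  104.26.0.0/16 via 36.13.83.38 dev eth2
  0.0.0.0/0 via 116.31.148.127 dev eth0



Longest prefix match for 141.76.221.197:
  /14 133.148.0.0: no
  /14 141.76.0.0: MATCH
  /16 104.26.0.0: no
  /0 0.0.0.0: MATCH
Selected: next-hop 121.56.246.147 via eth1 (matched /14)


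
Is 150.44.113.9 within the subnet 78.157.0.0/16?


Subnet network: 78.157.0.0
Test IP AND mask: 150.44.0.0
No, 150.44.113.9 is not in 78.157.0.0/16


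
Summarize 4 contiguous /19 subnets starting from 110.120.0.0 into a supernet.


Original prefix: /19
Number of subnets: 4 = 2^2
New prefix = 19 - 2 = 17
Supernet: 110.120.0.0/17


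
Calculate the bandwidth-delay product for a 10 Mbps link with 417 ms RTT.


BDP = bandwidth * RTT
= 10 Mbps * 417 ms
= 10 * 1e6 * 417 / 1000 bits
= 4170000 bits
= 521250 bytes
= 509.0332 KB
BDP = 4170000 bits (521250 bytes)


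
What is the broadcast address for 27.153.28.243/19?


Network: 27.153.0.0/19
Host bits = 13
Set all host bits to 1:
Broadcast: 27.153.31.255


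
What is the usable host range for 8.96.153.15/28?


Network: 8.96.153.0
Broadcast: 8.96.153.15
First usable = network + 1
Last usable = broadcast - 1
Range: 8.96.153.1 to 8.96.153.14


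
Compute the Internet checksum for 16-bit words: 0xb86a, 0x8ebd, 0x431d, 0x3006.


Sum all words (with carry folding):
+ 0xb86a = 0xb86a
+ 0x8ebd = 0x4728
+ 0x431d = 0x8a45
+ 0x3006 = 0xba4b
One's complement: ~0xba4b
Checksum = 0x45b4


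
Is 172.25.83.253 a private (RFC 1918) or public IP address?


RFC 1918 private ranges:
  10.0.0.0/8 (10.0.0.0 - 10.255.255.255)
  172.16.0.0/12 (172.16.0.0 - 172.31.255.255)
  192.168.0.0/16 (192.168.0.0 - 192.168.255.255)
Private (in 172.16.0.0/12)


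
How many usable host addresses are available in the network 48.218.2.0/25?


Host bits = 32 - 25 = 7
Total addresses = 2^7 = 128
Usable = total - 2 (network and broadcast)
Usable hosts: 126


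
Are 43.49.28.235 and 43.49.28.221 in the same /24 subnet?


Mask: 255.255.255.0
43.49.28.235 AND mask = 43.49.28.0
43.49.28.221 AND mask = 43.49.28.0
Yes, same subnet (43.49.28.0)


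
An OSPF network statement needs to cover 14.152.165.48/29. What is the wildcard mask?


Subnet mask: 255.255.255.248
Wildcard = 255.255.255.255 - subnet mask
255 - 255 = 0
255 - 255 = 0
255 - 255 = 0
255 - 248 = 7
Wildcard: 0.0.0.7


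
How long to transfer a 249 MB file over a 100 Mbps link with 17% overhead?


Effective throughput = 100 * (1 - 17/100) = 83 Mbps
File size in Mb = 249 * 8 = 1992 Mb
Time = 1992 / 83
Time = 24 seconds


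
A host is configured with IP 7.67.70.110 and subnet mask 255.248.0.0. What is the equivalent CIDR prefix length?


Binary: 11111111.11111000.00000000.00000000
Count leading 1s
Prefix: /13


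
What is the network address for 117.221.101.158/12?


IP:   01110101.11011101.01100101.10011110
Mask: 11111111.11110000.00000000.00000000
AND operation:
Net:  01110101.11010000.00000000.00000000
Network: 117.208.0.0/12


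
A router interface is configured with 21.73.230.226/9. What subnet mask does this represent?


/9 means 9 network bits, 23 host bits
Binary: 11111111100000000000000000000000
Mask: 255.128.0.0


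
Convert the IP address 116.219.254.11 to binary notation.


116 = 01110100
219 = 11011011
254 = 11111110
11 = 00001011
Binary: 01110100.11011011.11111110.00001011


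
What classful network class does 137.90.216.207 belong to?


First octet: 137
Binary: 10001001
10xxxxxx -> Class B (128-191)
Class B, default mask 255.255.0.0 (/16)


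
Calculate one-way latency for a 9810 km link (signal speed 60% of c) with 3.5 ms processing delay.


Speed = 0.6 * 3e5 km/s = 180000 km/s
Propagation delay = 9810 / 180000 = 0.0545 s = 54.5 ms
Processing delay = 3.5 ms
Total one-way latency = 58 ms


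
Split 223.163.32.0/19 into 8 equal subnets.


New prefix = 19 + 3 = 22
Each subnet has 1024 addresses
  223.163.32.0/22
  223.163.36.0/22
  223.163.40.0/22
  223.163.44.0/22
  223.163.48.0/22
  223.163.52.0/22
  223.163.56.0/22
  223.163.60.0/22
Subnets: 223.163.32.0/22, 223.163.36.0/22, 223.163.40.0/22, 223.163.44.0/22, 223.163.48.0/22, 223.163.52.0/22, 223.163.56.0/22, 223.163.60.0/22


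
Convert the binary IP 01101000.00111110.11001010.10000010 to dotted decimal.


01101000 = 104
00111110 = 62
11001010 = 202
10000010 = 130
IP: 104.62.202.130


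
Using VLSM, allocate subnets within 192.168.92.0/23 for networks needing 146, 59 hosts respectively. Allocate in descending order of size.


146 hosts -> /24 (254 usable): 192.168.92.0/24
59 hosts -> /26 (62 usable): 192.168.93.0/26
Allocation: 192.168.92.0/24 (146 hosts, 254 usable); 192.168.93.0/26 (59 hosts, 62 usable)


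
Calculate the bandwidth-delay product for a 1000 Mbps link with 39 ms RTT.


BDP = bandwidth * RTT
= 1000 Mbps * 39 ms
= 1000 * 1e6 * 39 / 1000 bits
= 39000000 bits
= 4875000 bytes
= 4760.7422 KB
BDP = 39000000 bits (4875000 bytes)


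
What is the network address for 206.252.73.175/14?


IP:   11001110.11111100.01001001.10101111
Mask: 11111111.11111100.00000000.00000000
AND operation:
Net:  11001110.11111100.00000000.00000000
Network: 206.252.0.0/14


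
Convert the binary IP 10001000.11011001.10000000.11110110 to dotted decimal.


10001000 = 136
11011001 = 217
10000000 = 128
11110110 = 246
IP: 136.217.128.246


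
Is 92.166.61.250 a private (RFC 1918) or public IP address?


RFC 1918 private ranges:
  10.0.0.0/8 (10.0.0.0 - 10.255.255.255)
  172.16.0.0/12 (172.16.0.0 - 172.31.255.255)
  192.168.0.0/16 (192.168.0.0 - 192.168.255.255)
Public (not in any RFC 1918 range)


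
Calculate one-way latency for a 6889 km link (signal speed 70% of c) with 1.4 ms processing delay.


Speed = 0.7 * 3e5 km/s = 210000 km/s
Propagation delay = 6889 / 210000 = 0.0328 s = 32.8048 ms
Processing delay = 1.4 ms
Total one-way latency = 34.2048 ms


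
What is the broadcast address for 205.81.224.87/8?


Network: 205.0.0.0/8
Host bits = 24
Set all host bits to 1:
Broadcast: 205.255.255.255


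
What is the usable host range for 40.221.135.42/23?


Network: 40.221.134.0
Broadcast: 40.221.135.255
First usable = network + 1
Last usable = broadcast - 1
Range: 40.221.134.1 to 40.221.135.254


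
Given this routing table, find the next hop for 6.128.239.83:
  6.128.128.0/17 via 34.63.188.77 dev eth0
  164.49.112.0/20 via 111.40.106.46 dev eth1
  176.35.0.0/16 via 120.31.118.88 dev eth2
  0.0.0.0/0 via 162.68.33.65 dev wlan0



Longest prefix match for 6.128.239.83:
  /17 6.128.128.0: MATCH
  /20 164.49.112.0: no
  /16 176.35.0.0: no
  /0 0.0.0.0: MATCH
Selected: next-hop 34.63.188.77 via eth0 (matched /17)


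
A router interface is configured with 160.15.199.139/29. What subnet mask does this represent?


/29 means 29 network bits, 3 host bits
Binary: 11111111111111111111111111111000
Mask: 255.255.255.248


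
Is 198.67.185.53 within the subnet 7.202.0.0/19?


Subnet network: 7.202.0.0
Test IP AND mask: 198.67.160.0
No, 198.67.185.53 is not in 7.202.0.0/19


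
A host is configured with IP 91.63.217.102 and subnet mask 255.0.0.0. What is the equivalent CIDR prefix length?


Binary: 11111111.00000000.00000000.00000000
Count leading 1s
Prefix: /8
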